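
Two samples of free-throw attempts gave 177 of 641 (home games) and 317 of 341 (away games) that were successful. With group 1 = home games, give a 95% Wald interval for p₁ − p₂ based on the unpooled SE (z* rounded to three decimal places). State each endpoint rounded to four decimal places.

(-0.6975, -0.6095)

p̂₁ = 177/641 = 0.27613, p̂₂ = 317/341 = 0.92962; p̂₁ − p̂₂ = -0.65349.
SE = √(0.000311829 + 0.000191870) = √0.000503699 = 0.022443.
The 95% critical value is z* = 1.960. Margin of error = 0.04399.
CI: -0.65349 ± 0.04399 = (-0.6975, -0.6095).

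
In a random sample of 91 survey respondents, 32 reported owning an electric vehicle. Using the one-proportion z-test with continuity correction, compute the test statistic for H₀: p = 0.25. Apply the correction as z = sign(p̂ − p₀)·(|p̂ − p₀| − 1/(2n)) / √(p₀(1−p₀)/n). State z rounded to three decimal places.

z = 2.118

p̂ = 32/91 = 0.35165. p̂ − p₀ = 0.101648.
Continuity correction 1/(2n) = 1/182 = 0.005495.
Corrected numerator: |0.101648| − 0.005495 = 0.096153.
Under H₀, SE = √(p₀(1−p₀)/n) = √(0.25·0.75/91) = √0.002060440 = 0.045392.
z = (+)0.096153/0.045392 = 2.118.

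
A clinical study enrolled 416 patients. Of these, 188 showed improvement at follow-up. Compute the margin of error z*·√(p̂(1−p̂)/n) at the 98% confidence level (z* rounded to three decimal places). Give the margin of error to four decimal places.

ME = 0.0568

Sample proportion p̂ = 188/416 = 0.45192.
SE(p̂) = √(0.45192·0.54808/416) = 0.024401.
The 98% critical value is z* = 2.326.
Margin of error = z*·SE = 2.326 × 0.024401 = 0.0568.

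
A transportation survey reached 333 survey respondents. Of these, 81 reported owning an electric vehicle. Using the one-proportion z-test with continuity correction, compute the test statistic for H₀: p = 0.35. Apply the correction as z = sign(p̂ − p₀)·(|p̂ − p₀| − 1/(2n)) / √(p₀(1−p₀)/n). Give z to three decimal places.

p̂ = 81/333 = 0.24324. p̂ − p₀ = -0.106757.
1/(2n) = 0.001502.
Corrected numerator: |-0.106757| − 0.001502 = 0.105255.
SE₀ = √(0.35·0.65/333) = 0.026138.
z = −0.105255/0.026138 = -4.027.

z = -4.027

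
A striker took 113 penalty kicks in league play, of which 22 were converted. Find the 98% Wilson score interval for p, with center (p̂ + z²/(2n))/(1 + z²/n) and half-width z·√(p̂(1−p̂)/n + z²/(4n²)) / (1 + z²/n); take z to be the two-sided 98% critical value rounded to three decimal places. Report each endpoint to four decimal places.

p̂ = 22/113 = 0.19469; z = 2.326, so z² = 5.410276.
Denominator 1 + z²/n = 1 + 5.410276/113 = 1.047879.
Center = (0.19469 + 0.023939)/1.047879 = 0.20864.
Radicand: p̂(1−p̂)/n + z²/(4n²) = 0.001387486 + 0.000105926 = 0.001493412.
Half-width = z·√(radicand)/denom = 2.326·0.038645/1.047879 = 0.08578.
Interval: 0.20864 ± 0.08578 → (0.1229, 0.2944).

(0.1229, 0.2944)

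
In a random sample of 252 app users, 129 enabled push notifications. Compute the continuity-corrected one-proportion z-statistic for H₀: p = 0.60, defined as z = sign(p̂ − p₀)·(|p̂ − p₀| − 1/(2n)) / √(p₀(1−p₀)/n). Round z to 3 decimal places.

z = -2.790

p̂ = 129/252 = 0.51190. p̂ − p₀ = -0.088095.
1/(2n) = 0.001984.
Corrected numerator: |-0.088095| − 0.001984 = 0.086111.
Null standard error: √(0.60·0.40/252) = √0.000952381 = 0.030861.
z = −0.086111/0.030861 = -2.790.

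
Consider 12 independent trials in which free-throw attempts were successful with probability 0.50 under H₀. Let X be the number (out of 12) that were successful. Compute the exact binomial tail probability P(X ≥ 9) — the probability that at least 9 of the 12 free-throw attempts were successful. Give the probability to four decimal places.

X is binomial with n = 12 and p = 0.50.
P(X ≥ 9) = C(12,9)·0.50^9·0.50^3 + C(12,10)·0.50^10·0.50^2 + C(12,11)·0.50^11·0.50^1 + C(12,12)·0.50^12·0.50^0.
= 0.053711 + 0.016113 + 0.002930 + 0.000244 = 0.0730.

P = 0.0730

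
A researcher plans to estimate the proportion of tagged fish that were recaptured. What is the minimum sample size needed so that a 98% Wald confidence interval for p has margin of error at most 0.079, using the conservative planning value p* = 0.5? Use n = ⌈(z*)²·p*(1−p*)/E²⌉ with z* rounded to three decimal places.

n = 217

z* = 2.326 at the 98% level.
p*(1−p*) = 0.50·0.50 = 0.2500.
Required n before rounding: 5.410276 × 0.2500 / 0.079² = 216.723.
⌈216.723⌉ = 217.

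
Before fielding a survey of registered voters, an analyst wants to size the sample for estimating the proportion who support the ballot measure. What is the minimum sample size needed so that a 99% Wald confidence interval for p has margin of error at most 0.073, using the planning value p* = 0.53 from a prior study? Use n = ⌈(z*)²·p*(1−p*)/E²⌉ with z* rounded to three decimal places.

z* = 2.576 at the 99% level.
p*(1−p*) = 0.2491.
Required n before rounding: 6.635776 × 0.2491 / 0.073² = 310.184.
Rounding up, n = 311.

n = 311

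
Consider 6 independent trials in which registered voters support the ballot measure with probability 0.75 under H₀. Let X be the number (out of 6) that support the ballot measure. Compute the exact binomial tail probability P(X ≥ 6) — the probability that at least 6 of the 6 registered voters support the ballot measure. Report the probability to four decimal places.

X ~ Binomial(n=6, p=0.75).
P(X ≥ 6) = C(6,6)·0.75^6·0.25^0.
= 0.177979 = 0.1780.

P = 0.1780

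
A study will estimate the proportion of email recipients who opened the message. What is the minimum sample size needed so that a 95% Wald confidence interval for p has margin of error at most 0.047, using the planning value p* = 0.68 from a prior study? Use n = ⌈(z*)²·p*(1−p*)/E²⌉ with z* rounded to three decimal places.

n = 379

The 95% critical value is z* = 1.960.
p*(1−p*) = 0.68·0.32 = 0.2176.
Required n before rounding: 3.841600 × 0.2176 / 0.047² = 378.421.
⌈378.421⌉ = 379.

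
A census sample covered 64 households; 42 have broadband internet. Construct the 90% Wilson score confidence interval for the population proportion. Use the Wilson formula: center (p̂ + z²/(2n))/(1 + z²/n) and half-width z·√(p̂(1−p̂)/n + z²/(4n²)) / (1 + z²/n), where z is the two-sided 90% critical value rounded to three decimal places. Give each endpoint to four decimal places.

(0.5540, 0.7458)

p̂ = 42/64 = 0.65625; z = 1.645, so z² = 2.706025.
Denominator 1 + z²/n = 1 + 2.706025/64 = 1.042282.
Center = (0.65625 + 0.021141)/1.042282 = 0.64991.
Radicand: p̂(1−p̂)/n + z²/(4n²) = 0.003524780 + 0.000165163 = 0.003689943.
Half-width = 1.645·√0.003689943/1.042282 = 0.09587.
Interval: 0.64991 ± 0.09587 → (0.5540, 0.7458).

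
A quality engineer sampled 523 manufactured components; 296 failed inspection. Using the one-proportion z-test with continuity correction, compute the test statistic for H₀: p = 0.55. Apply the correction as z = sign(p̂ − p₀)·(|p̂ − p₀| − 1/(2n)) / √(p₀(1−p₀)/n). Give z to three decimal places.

z = 0.690

With x = 296 successes in n = 523, p̂ = 0.56597. p̂ − p₀ = 0.015966.
1/(2n) = 0.000956.
Corrected numerator: |0.015966| − 0.000956 = 0.015010.
Null standard error: √(0.55·0.45/523) = √0.000473231 = 0.021754.
z = (+)0.015010/0.021754 = 0.690.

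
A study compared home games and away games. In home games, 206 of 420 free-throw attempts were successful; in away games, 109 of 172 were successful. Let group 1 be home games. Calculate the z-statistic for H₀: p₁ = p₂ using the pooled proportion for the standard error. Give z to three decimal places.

z = -3.171

p̂₁ = 206/420 = 0.49048, p̂₂ = 109/172 = 0.63372.
Pooled p̂ = (206+109)/(420+172) = 315/592 = 0.53209.
Pooled SE = √[0.2489699·0.00819491] ≈ 0.045170.
z = (p̂₁ − p̂₂)/SE = (0.49048 − 0.63372)/0.045170 = -0.14324/0.045170 = -3.171.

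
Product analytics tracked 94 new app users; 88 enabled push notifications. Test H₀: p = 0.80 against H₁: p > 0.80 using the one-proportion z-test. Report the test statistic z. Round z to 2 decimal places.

z = 3.30

With x = 88 successes in n = 94, p̂ = 0.93617.
Null standard error: √(0.80·0.20/94) = √0.001702128 = 0.041257.
z = (p̂ − p₀)/SE = (0.93617 − 0.80)/0.041257 = 3.30.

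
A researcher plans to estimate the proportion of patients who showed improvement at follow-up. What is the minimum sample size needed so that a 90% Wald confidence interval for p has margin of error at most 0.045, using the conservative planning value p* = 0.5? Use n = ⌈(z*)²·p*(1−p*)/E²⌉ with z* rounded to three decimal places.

For 90% confidence, z* = 1.645.
p*(1−p*) = 0.2500.
Required n before rounding: 2.706025 × 0.2500 / 0.045² = 334.077.
⌈334.077⌉ = 335.

n = 335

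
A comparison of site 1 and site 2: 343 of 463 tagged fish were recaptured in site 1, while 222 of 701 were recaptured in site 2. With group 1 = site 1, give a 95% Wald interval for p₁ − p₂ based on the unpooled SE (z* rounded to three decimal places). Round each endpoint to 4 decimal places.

(0.3714, 0.4768)

p̂₁ = 0.74082, p̂₂ = 0.31669, so the observed difference is 0.42413.
SE = √(0.000414698 + 0.000308698) = √0.000723396 = 0.026896.
z* = 1.960 at the 95% level. Margin of error = 0.05272.
Interval: 0.42413 ± 0.05272 → (0.3714, 0.4768).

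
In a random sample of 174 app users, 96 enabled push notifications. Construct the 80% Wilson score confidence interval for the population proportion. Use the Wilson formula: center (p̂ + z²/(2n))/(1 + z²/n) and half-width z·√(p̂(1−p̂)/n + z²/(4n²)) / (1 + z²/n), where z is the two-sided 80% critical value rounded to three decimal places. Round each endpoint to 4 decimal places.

(0.5031, 0.5993)

p̂ = 96/174 = 0.55172; z = 1.282, so z² = 1.643524.
Denominator 1 + z²/n = 1 + 1.643524/174 = 1.009446.
Adjusted center: (0.55172 + z²/(2n))/1.009446 = 0.55124.
Radicand: p̂(1−p̂)/n + z²/(4n²) = 0.001421406 + 0.000013571 = 0.001434977.
Half-width = 1.282·√0.001434977/1.009446 = 0.04811.
Interval: 0.55124 ± 0.04811 → (0.5031, 0.5993).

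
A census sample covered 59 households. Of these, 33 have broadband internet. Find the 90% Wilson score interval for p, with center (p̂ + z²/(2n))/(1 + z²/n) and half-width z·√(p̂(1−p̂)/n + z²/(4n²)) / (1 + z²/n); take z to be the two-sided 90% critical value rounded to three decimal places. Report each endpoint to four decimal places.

Here p̂ = 33/59 = 0.55932 and z = 1.645 (z² = 2.706025).
Denominator 1 + z²/n = 1 + 2.706025/59 = 1.045865.
Center = (0.55932 + 0.022932)/1.045865 = 0.55672.
Radicand: p̂(1−p̂)/n + z²/(4n²) = 0.004177642 + 0.000194343 = 0.004371985.
Half-width = z·√(radicand)/denom = 1.645·0.066121/1.045865 = 0.10400.
CI: 0.55672 ± 0.10400 = (0.4527, 0.6607).

(0.4527, 0.6607)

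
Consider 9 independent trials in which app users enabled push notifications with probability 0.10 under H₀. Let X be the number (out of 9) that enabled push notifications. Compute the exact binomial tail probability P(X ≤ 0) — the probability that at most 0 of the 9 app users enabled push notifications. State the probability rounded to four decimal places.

P = 0.3874

X ~ Binomial(n=9, p=0.10).
P(X ≤ 0) = C(9,0)·0.10^0·0.90^9.
= 0.387420 = 0.3874.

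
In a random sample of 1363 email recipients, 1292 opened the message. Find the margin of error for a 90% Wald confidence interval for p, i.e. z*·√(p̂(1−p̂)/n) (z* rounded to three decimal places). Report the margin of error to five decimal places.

With x = 1292 successes in n = 1363, p̂ = 0.94791.
Standard error of p̂: √(0.049378/1363) = √0.000036227 = 0.006019.
The 90% critical value is z* = 1.645.
So ME = 0.00990.

ME = 0.00990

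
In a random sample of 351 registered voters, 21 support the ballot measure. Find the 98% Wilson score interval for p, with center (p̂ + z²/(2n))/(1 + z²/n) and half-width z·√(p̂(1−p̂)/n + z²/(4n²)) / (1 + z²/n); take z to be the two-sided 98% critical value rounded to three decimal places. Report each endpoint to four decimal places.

(0.0365, 0.0965)

p̂ = 21/351 = 0.05983; z = 2.326, so z² = 5.410276.
Denominator 1 + z²/n = 1 + 5.410276/351 = 1.015414.
Center = (0.05983 + 0.007707)/1.015414 = 0.06651.
Radicand: p̂(1−p̂)/n + z²/(4n²) = 0.000160255 + 0.000010979 = 0.000171234.
Half-width = z·√(radicand)/denom = 2.326·0.013086/1.015414 = 0.02998.
So the interval runs from 0.0365 to 0.0965.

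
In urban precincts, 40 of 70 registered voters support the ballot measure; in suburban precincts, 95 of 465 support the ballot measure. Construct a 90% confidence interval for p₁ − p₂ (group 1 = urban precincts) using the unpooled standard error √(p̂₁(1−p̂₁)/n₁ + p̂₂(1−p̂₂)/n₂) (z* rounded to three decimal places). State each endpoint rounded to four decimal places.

(0.2651, 0.4692)

p̂₁ = 40/70 = 0.57143, p̂₂ = 95/465 = 0.20430; p̂₁ − p̂₂ = 0.36713.
Unpooled SE = √(p̂₁(1−p̂₁)/n₁ + p̂₂(1−p̂₂)/n₂) = √(0.003498542 + 0.000349596) = 0.062033.
For 90% confidence, z* = 1.645. Margin = 1.645·0.062033 = 0.10204.
So the interval runs from 0.2651 to 0.4692.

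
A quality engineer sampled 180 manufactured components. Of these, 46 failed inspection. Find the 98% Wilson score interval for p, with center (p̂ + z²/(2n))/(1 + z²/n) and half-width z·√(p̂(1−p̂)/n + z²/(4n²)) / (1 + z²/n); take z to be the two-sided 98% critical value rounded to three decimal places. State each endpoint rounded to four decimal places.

p̂ = 46/180 = 0.25556; z = 2.326, so z² = 5.410276.
Denominator 1 + z²/n = 1 + 5.410276/180 = 1.030057.
Center = (0.25556 + 0.015029)/1.030057 = 0.26269.
Radicand: p̂(1−p̂)/n + z²/(4n²) = 0.001056927 + 0.000041746 = 0.001098673.
Half-width = 2.326·√0.001098673/1.030057 = 0.07485.
CI: 0.26269 ± 0.07485 = (0.1878, 0.3375).

(0.1878, 0.3375)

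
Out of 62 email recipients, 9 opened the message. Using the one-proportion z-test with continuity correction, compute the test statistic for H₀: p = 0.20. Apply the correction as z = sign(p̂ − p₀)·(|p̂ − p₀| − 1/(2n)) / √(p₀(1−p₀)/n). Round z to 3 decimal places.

z = -0.921

Sample proportion p̂ = 9/62 = 0.14516. p̂ − p₀ = -0.054839.
Continuity correction 1/(2n) = 1/124 = 0.008065.
Corrected numerator: |-0.054839| − 0.008065 = 0.046774.
Under H₀, SE = √(p₀(1−p₀)/n) = √(0.20·0.80/62) = √0.002580645 = 0.050800.
z = −0.046774/0.050800 = -0.921.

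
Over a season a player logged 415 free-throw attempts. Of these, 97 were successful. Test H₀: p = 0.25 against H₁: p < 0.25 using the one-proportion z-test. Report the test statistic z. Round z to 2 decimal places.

z = -0.77

The sample proportion is 97/415 = 0.23373.
Under H₀, SE = √(p₀(1−p₀)/n) = √(0.25·0.75/415) = √0.000451807 = 0.021256.
z = (0.23373 − 0.25)/0.021256 = -0.01627/0.021256 = -0.77.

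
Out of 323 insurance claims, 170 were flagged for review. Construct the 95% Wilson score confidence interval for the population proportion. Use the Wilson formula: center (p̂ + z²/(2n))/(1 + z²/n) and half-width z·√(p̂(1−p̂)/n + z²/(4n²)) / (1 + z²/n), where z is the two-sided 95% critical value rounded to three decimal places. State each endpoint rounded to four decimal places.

(0.4719, 0.5801)

p̂ = 170/323 = 0.52632; z = 1.960, so z² = 3.841600.
Denominator 1 + z²/n = 1 + 3.841600/323 = 1.011893.
Center = (0.52632 + 0.005947)/1.011893 = 0.52601.
Radicand: p̂(1−p̂)/n + z²/(4n²) = 0.000771850 + 0.000009205 = 0.000781055.
Half-width = 1.960·√0.000781055/1.011893 = 0.05413.
Interval: 0.52601 ± 0.05413 → (0.4719, 0.5801).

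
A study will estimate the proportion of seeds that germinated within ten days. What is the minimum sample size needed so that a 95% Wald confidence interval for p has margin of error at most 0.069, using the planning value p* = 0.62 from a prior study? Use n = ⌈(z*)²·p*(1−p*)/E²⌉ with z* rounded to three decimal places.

n = 191

z* = 1.960 at the 95% level.
p*(1−p*) = 0.2356.
Required n before rounding: 3.841600 × 0.2356 / 0.069² = 190.103.
Rounding up, n = 191.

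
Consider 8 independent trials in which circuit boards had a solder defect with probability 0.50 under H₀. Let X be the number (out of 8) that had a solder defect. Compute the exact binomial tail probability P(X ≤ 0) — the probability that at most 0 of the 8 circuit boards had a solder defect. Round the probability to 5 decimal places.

X is binomial with n = 8 and p = 0.50.
P(X ≤ 0) = C(8,0)·0.50^0·0.50^8.
= 0.003906 = 0.00391.

P = 0.00391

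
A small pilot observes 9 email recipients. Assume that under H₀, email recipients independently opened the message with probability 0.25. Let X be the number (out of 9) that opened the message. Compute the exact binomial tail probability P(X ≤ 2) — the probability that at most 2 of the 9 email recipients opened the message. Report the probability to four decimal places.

P = 0.6007

X is binomial with n = 9 and p = 0.25.
P(X ≤ 2) = C(9,0)·0.25^0·0.75^9 + C(9,1)·0.25^1·0.75^8 + C(9,2)·0.25^2·0.75^7.
= 0.075085 + 0.225254 + 0.300339 = 0.6007.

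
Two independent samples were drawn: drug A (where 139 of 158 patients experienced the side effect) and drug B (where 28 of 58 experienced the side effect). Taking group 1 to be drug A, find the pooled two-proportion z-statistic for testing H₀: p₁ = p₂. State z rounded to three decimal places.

Sample proportions: p̂₁ = 139/158 = 0.87975 and p̂₂ = 28/58 = 0.48276.
Pooling: p̂ = 167/216 = 0.77315.
SE = √[p̂(1−p̂)(1/n₁+1/n₂)] = √[0.77315·0.22685·(1/158+1/58)] ≈ 0.064296.
z = 0.39699/0.064296 = 6.174.

z = 6.174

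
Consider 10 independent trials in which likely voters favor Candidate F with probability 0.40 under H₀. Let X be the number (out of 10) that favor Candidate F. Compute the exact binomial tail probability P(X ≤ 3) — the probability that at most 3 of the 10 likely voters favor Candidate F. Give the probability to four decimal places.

P = 0.3823

X ~ Binomial(n=10, p=0.40).
P(X ≤ 3) = C(10,0)·0.40^0·0.60^10 + C(10,1)·0.40^1·0.60^9 + C(10,2)·0.40^2·0.60^8 + C(10,3)·0.40^3·0.60^7.
= 0.006047 + 0.040311 + 0.120932 + 0.214991 = 0.3823.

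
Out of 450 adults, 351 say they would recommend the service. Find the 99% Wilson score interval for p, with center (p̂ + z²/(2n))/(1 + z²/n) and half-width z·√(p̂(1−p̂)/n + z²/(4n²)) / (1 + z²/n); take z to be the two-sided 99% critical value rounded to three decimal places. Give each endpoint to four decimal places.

p̂ = 351/450 = 0.78000; z = 2.576, so z² = 6.635776.
1 + z²/n = 1.014746.
Adjusted center: (0.78000 + z²/(2n))/1.014746 = 0.77593.
Radicand: p̂(1−p̂)/n + z²/(4n²) = 0.000381333 + 0.000008192 = 0.000389525.
Half-width = z·√(radicand)/denom = 2.576·0.019736/1.014746 = 0.05010.
CI: 0.77593 ± 0.05010 = (0.7258, 0.8260).

(0.7258, 0.8260)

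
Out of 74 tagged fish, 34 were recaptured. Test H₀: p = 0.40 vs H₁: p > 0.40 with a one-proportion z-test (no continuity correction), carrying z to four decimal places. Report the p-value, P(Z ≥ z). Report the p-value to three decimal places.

p-value = 0.148

With x = 34 successes in n = 74, p̂ = 0.45946.
Under H₀, SE = √(p₀(1−p₀)/n) = √(0.40·0.60/74) = √0.003243243 = 0.056949.
Test statistic (full precision, shown to 4 dp): z = (34/74 − 0.40)/SE₀ ≈ 1.0441.
p-value = P(Z ≥ z) with z = 1.0441 → 0.148.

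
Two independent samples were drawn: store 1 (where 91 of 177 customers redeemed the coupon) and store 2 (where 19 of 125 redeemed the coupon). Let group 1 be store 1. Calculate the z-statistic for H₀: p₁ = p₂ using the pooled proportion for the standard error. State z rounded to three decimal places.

Sample proportions: p̂₁ = 91/177 = 0.51412 and p̂₂ = 19/125 = 0.15200.
Pooled p̂ = (91+19)/(177+125) = 110/302 = 0.36424.
SE = √[p̂(1−p̂)(1/n₁+1/n₂)] = √[0.36424·0.63576·(1/177+1/125)] ≈ 0.056221.
z = (p̂₁ − p̂₂)/SE = (0.51412 − 0.15200)/0.056221 = 0.36212/0.056221 = 6.441.

z = 6.441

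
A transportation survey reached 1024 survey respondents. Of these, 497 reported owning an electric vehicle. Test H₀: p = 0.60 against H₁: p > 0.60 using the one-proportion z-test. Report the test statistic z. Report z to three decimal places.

Sample proportion p̂ = 497/1024 = 0.48535.
SE₀ = √(0.60·0.40/1024) = 0.015309.
z = (p̂ − p₀)/SE = (0.48535 − 0.60)/0.015309 = -7.489.

z = -7.489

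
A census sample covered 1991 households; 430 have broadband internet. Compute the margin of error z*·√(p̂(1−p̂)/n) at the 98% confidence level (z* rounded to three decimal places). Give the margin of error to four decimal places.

Sample proportion p̂ = 430/1991 = 0.21597.
Standard error of p̂: √(0.169328/1991) = √0.000085047 = 0.009222.
z* = 2.326 at the 98% level.
ME = 2.326·0.009222 = 0.0215.

ME = 0.0215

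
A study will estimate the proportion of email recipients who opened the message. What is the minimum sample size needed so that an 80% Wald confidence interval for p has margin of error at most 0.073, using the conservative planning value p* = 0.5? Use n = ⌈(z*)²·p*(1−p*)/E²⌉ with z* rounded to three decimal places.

n = 78

For 80% confidence, z* = 1.282.
p*(1−p*) = 0.2500.
(z*)²·p*(1−p*)/E² = 1.643524·0.2500/0.005329 = 77.103.
Rounding up, n = 78.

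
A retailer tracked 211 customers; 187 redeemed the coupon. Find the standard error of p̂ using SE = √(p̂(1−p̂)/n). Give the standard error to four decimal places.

SE = 0.0219

p̂ = 187/211 = 0.88626.
p̂(1−p̂) = 0.100803.
Dividing by n and taking the root: √0.000477739 = 0.0219.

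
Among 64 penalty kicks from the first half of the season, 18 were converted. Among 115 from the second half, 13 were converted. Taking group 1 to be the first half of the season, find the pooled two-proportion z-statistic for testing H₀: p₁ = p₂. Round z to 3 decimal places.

Sample proportions: p̂₁ = 18/64 = 0.28125 and p̂₂ = 13/115 = 0.11304.
Pooling: p̂ = 31/179 = 0.17318.
Pooled SE = √[0.1431915·0.02432065] ≈ 0.059013.
z = 0.16821/0.059013 = 2.850.

z = 2.850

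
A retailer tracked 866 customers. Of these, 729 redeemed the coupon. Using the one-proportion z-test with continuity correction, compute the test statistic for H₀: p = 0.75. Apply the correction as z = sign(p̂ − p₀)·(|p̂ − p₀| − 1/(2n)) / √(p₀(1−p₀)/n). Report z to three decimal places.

With x = 729 successes in n = 866, p̂ = 0.84180. p̂ − p₀ = 0.091801.
1/(2n) = 0.000577.
Corrected numerator: |0.091801| − 0.000577 = 0.091224.
Under H₀, SE = √(p₀(1−p₀)/n) = √(0.75·0.25/866) = √0.000216513 = 0.014714.
z = (+)0.091224/0.014714 = 6.200.

z = 6.200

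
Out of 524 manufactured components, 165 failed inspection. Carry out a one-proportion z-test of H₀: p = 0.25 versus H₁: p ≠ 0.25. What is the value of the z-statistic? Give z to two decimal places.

z = 3.43

The sample proportion is 165/524 = 0.31489.
Under H₀, SE = √(p₀(1−p₀)/n) = √(0.25·0.75/524) = √0.000357824 = 0.018916.
Test statistic: z = 0.06489/0.018916 = 3.43.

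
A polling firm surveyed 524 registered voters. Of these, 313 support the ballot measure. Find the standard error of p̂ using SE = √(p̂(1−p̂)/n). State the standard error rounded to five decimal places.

SE = 0.02142

With x = 313 successes in n = 524, p̂ = 0.59733.
p̂(1−p̂) = 0.59733·0.40267 = 0.240527.
Dividing by n and taking the root: √0.000459021 = 0.02142.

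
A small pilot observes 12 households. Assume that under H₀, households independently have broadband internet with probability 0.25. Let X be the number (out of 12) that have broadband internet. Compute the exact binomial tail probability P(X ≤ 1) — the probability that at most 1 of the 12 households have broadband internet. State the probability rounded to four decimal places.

P = 0.1584

X ~ Binomial(n=12, p=0.25).
P(X ≤ 1) = C(12,0)·0.25^0·0.75^12 + C(12,1)·0.25^1·0.75^11.
= 0.031676 + 0.126705 = 0.1584.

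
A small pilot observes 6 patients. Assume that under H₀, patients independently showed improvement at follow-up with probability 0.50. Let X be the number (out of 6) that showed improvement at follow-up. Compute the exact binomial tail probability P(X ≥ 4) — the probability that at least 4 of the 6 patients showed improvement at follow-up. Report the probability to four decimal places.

P = 0.3438

X is binomial with n = 6 and p = 0.50.
P(X ≥ 4) = C(6,4)·0.50^4·0.50^2 + C(6,5)·0.50^5·0.50^1 + C(6,6)·0.50^6·0.50^0.
= 0.234375 + 0.093750 + 0.015625 = 0.3438.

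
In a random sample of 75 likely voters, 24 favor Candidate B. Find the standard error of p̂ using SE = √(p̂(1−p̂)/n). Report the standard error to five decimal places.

p̂ = 24/75 = 0.32000.
p̂(1−p̂) = 0.217600.
SE = √(0.217600/75) = √0.002901333 = 0.05386.

SE = 0.05386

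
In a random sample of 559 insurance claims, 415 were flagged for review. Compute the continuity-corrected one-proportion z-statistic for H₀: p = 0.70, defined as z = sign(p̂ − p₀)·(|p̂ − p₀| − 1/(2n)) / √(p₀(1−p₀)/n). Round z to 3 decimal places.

Sample proportion p̂ = 415/559 = 0.74240. p̂ − p₀ = 0.042397.
1/(2n) = 0.000894.
Corrected numerator: |0.042397| − 0.000894 = 0.041503.
SE₀ = √(0.70·0.30/559) = 0.019382.
z = +0.041503/0.019382 = 2.141.

z = 2.141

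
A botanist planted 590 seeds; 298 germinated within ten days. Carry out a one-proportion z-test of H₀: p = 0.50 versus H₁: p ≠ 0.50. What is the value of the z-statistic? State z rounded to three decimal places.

z = 0.247

With x = 298 successes in n = 590, p̂ = 0.50508.
Under H₀, SE = √(p₀(1−p₀)/n) = √(0.50·0.50/590) = √0.000423729 = 0.020585.
z = (p̂ − p₀)/SE = (0.50508 − 0.50)/0.020585 = 0.247.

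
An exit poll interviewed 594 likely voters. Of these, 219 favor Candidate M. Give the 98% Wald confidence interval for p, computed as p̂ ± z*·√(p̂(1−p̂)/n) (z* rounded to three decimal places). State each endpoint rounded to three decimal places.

(0.323, 0.415)

p̂ = 219/594 = 0.36869.
SE(p̂) = √(0.36869·0.63131/594) = 0.019795.
z* = 2.326 at the 98% level.
Margin = 2.326·0.019795 = 0.04604.
So the interval runs from 0.323 to 0.415.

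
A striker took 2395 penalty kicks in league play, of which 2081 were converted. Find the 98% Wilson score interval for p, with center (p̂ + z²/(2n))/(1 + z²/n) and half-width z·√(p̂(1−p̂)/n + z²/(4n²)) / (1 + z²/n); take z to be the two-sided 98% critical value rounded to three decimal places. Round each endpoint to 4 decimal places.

(0.8520, 0.8841)

p̂ = 2081/2395 = 0.86889; z = 2.326, so z² = 5.410276.
Denominator 1 + z²/n = 1 + 5.410276/2395 = 1.002259.
Center = (0.86889 + 0.001129)/1.002259 = 0.86806.
Radicand: p̂(1−p̂)/n + z²/(4n²) = 0.000047565 + 0.000000236 = 0.000047801.
Half-width = 2.326·√0.000047801/1.002259 = 0.01605.
Interval: 0.86806 ± 0.01605 → (0.8520, 0.8841).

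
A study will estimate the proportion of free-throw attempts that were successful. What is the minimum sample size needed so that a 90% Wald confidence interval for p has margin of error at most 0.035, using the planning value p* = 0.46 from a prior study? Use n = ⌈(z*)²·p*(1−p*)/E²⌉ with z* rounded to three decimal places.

n = 549

For 90% confidence, z* = 1.645.
p*(1−p*) = 0.2484.
Required n before rounding: 2.706025 × 0.2484 / 0.035² = 548.716.
Rounding up, n = 549.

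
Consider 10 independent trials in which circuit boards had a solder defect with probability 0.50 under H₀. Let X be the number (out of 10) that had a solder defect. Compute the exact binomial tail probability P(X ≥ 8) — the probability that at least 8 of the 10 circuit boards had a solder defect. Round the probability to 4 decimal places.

X is binomial with n = 10 and p = 0.50.
P(X ≥ 8) = C(10,8)·0.50^8·0.50^2 + C(10,9)·0.50^9·0.50^1 + C(10,10)·0.50^10·0.50^0.
= 0.043945 + 0.009766 + 0.000977 = 0.0547.

P = 0.0547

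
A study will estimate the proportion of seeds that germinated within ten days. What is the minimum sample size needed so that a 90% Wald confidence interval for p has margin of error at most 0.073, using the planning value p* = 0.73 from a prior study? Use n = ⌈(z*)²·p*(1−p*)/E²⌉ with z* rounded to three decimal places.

For 90% confidence, z* = 1.645.
p*(1−p*) = 0.1971.
(z*)²·p*(1−p*)/E² = 2.706025·0.1971/0.005329 = 100.086.
⌈100.086⌉ = 101.

n = 101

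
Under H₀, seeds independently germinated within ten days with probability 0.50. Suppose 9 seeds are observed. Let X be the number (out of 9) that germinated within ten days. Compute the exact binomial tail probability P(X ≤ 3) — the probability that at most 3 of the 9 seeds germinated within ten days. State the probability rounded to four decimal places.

X ~ Binomial(n=9, p=0.50).
P(X ≤ 3) = C(9,0)·0.50^0·0.50^9 + C(9,1)·0.50^1·0.50^8 + C(9,2)·0.50^2·0.50^7 + C(9,3)·0.50^3·0.50^6.
= 0.001953 + 0.017578 + 0.070312 + 0.164062 = 0.2539.

P = 0.2539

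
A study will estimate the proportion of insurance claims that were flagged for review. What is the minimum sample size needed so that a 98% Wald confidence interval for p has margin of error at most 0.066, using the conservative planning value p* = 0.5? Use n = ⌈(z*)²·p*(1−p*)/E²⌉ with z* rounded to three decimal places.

For 98% confidence, z* = 2.326.
p*(1−p*) = 0.2500.
Required n before rounding: 5.410276 × 0.2500 / 0.066² = 310.507.
Rounding up, n = 311.

n = 311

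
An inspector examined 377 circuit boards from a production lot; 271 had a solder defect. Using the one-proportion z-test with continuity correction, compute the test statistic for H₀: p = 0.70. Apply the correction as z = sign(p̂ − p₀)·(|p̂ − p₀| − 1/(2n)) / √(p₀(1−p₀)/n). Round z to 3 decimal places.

z = 0.742

p̂ = 271/377 = 0.71883. p̂ − p₀ = 0.018833.
Continuity correction 1/(2n) = 1/754 = 0.001326.
Corrected numerator: |0.018833| − 0.001326 = 0.017507.
Null standard error: √(0.70·0.30/377) = √0.000557029 = 0.023601.
z = (+)0.017507/0.023601 = 0.742.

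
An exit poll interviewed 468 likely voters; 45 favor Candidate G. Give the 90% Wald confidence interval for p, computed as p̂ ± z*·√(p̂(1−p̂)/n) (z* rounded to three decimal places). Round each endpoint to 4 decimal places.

(0.0737, 0.1186)

Sample proportion p̂ = 45/468 = 0.09615.
SE(p̂) = √(0.09615·0.90385/468) = 0.013627.
The 90% critical value is z* = 1.645.
Margin of error: 1.645 × 0.013627 = 0.02242.
Interval: 0.09615 ± 0.02242 → (0.0737, 0.1186).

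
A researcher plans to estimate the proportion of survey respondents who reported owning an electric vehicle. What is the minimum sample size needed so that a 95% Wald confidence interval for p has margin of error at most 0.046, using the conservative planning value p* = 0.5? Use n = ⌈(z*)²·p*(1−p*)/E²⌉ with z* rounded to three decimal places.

n = 454

z* = 1.960 at the 95% level.
p*(1−p*) = 0.50·0.50 = 0.2500.
(z*)²·p*(1−p*)/E² = 3.841600·0.2500/0.002116 = 453.875.
⌈453.875⌉ = 454.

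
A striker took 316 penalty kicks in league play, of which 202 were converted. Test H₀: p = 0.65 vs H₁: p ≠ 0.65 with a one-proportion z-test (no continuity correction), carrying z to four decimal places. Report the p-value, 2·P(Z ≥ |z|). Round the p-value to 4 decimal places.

p-value = 0.6884

Sample proportion p̂ = 202/316 = 0.63924.
Null standard error: √(0.65·0.35/316) = √0.000719937 = 0.026832.
Test statistic (full precision, shown to 4 dp): z = (202/316 − 0.65)/SE₀ ≈ -0.4010.
p-value = 2·P(Z ≥ |z|) with z = -0.4010 → 0.6884.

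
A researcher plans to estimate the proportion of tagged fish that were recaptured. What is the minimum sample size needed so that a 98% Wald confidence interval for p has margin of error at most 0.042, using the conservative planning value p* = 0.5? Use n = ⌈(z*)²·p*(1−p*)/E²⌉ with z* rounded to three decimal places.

n = 767

z* = 2.326 at the 98% level.
p*(1−p*) = 0.2500.
Required n before rounding: 5.410276 × 0.2500 / 0.042² = 766.762.
Rounding up, n = 767.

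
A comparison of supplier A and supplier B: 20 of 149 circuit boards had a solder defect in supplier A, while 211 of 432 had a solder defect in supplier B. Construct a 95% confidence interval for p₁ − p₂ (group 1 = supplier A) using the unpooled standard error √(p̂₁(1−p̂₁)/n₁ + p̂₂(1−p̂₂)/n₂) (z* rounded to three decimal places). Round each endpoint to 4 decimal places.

p̂₁ = 0.13423, p̂₂ = 0.48843, so the observed difference is -0.35420.
Unpooled SE = √(p̂₁(1−p̂₁)/n₁ + p̂₂(1−p̂₂)/n₂) = √(0.000779939 + 0.000578394) = 0.036856.
z* = 1.960 at the 95% level. Margin = 1.960·0.036856 = 0.07224.
CI: -0.35420 ± 0.07224 = (-0.4264, -0.2820).

(-0.4264, -0.2820)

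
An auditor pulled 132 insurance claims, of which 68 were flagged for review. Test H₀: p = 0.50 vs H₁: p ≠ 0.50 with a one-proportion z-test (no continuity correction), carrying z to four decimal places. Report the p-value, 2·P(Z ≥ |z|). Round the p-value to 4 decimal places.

p-value = 0.7277

p̂ = 68/132 = 0.51515.
Null standard error: √(0.50·0.50/132) = √0.001893939 = 0.043519.
z = (p̂ − p₀)/SE = (68/132 − 0.50)/0.043519 ≈ 0.3482.
From the standard normal, 2·P(Z ≥ |z|) = 0.7277.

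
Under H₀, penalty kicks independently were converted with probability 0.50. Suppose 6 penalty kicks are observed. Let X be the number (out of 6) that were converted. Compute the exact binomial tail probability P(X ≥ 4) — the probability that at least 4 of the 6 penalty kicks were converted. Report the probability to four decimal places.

X ~ Binomial(n=6, p=0.50).
P(X ≥ 4) = C(6,4)·0.50^4·0.50^2 + C(6,5)·0.50^5·0.50^1 + C(6,6)·0.50^6·0.50^0.
= 0.234375 + 0.093750 + 0.015625 = 0.3438.

P = 0.3438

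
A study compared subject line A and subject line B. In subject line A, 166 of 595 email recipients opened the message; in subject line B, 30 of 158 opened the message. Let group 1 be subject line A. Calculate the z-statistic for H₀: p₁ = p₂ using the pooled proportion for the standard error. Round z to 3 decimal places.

z = 2.269

p̂₁ = 166/595 = 0.27899, p̂₂ = 30/158 = 0.18987.
Pooling: p̂ = 196/753 = 0.26029.
SE = √[p̂(1−p̂)(1/n₁+1/n₂)] = √[0.26029·0.73971·(1/595+1/158)] ≈ 0.039271.
z = (p̂₁ − p̂₂)/SE = (0.27899 − 0.18987)/0.039271 = 0.08912/0.039271 = 2.269.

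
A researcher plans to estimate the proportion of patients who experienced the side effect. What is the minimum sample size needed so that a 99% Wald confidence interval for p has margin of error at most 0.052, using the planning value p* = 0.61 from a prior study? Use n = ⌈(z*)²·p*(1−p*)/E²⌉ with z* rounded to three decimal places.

n = 584

The 99% critical value is z* = 2.576.
p*(1−p*) = 0.2379.
Required n before rounding: 6.635776 × 0.2379 / 0.052² = 583.821.
Rounding up, n = 584.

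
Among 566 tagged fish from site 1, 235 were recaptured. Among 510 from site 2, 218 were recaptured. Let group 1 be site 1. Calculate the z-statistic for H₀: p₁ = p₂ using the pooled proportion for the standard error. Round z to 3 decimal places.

z = -0.407

p̂₁ = 235/566 = 0.41519, p̂₂ = 218/510 = 0.42745.
Pooled p̂ = (235+218)/(566+510) = 453/1076 = 0.42100.
SE = √[p̂(1−p̂)(1/n₁+1/n₂)] = √[0.42100·0.57900·(1/566+1/510)] ≈ 0.030144.
z = -0.01226/0.030144 = -0.407.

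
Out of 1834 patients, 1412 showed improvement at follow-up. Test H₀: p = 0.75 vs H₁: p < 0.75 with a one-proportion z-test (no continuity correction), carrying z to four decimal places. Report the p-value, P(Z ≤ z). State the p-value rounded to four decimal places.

p-value = 0.9755

p̂ = 1412/1834 = 0.76990.
SE₀ = √(0.75·0.25/1834) = 0.010111.
Test statistic (full precision, shown to 4 dp): z = (1412/1834 − 0.75)/SE₀ ≈ 1.9683.
p-value = P(Z ≤ z) with z = 1.9683 → 0.9755.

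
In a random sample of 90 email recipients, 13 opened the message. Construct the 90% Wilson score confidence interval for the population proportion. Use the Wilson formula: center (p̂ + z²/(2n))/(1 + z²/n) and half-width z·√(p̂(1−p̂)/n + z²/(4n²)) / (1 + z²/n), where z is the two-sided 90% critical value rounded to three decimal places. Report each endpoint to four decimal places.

(0.0939, 0.2158)

p̂ = 13/90 = 0.14444; z = 1.645, so z² = 2.706025.
1 + z²/n = 1.030067.
Center = (0.14444 + 0.015033)/1.030067 = 0.15482.
Radicand: p̂(1−p̂)/n + z²/(4n²) = 0.001373114 + 0.000083519 = 0.001456633.
Half-width = z·√(radicand)/denom = 1.645·0.038166/1.030067 = 0.06095.
Interval: 0.15482 ± 0.06095 → (0.0939, 0.2158).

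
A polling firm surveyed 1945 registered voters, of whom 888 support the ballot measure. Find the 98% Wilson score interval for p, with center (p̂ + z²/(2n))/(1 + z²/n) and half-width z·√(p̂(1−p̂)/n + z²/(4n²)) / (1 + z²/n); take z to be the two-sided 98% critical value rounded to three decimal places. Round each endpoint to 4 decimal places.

p̂ = 888/1945 = 0.45656; z = 2.326, so z² = 5.410276.
1 + z²/n = 1.002782.
Center = (0.45656 + 0.001391)/1.002782 = 0.45668.
Radicand: p̂(1−p̂)/n + z²/(4n²) = 0.000127564 + 0.000000358 = 0.000127922.
Half-width = 2.326·√0.000127922/1.002782 = 0.02623.
Interval: 0.45668 ± 0.02623 → (0.4304, 0.4829).

(0.4304, 0.4829)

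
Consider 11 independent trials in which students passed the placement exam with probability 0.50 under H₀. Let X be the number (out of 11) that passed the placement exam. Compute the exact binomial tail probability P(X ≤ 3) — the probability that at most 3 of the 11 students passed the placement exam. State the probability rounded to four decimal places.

P = 0.1133

X ~ Binomial(n=11, p=0.50).
P(X ≤ 3) = C(11,0)·0.50^0·0.50^11 + C(11,1)·0.50^1·0.50^10 + C(11,2)·0.50^2·0.50^9 + C(11,3)·0.50^3·0.50^8.
= 0.000488 + 0.005371 + 0.026855 + 0.080566 = 0.1133.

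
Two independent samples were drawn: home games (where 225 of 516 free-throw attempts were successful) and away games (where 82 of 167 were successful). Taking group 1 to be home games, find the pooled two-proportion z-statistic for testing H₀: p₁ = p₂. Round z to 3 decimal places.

z = -1.241

p̂₁ = 225/516 = 0.43605, p̂₂ = 82/167 = 0.49102.
Pooling: p̂ = 307/683 = 0.44949.
Pooled SE = √[0.2474485·0.00792601] ≈ 0.044286.
z = -0.05497/0.044286 = -1.241.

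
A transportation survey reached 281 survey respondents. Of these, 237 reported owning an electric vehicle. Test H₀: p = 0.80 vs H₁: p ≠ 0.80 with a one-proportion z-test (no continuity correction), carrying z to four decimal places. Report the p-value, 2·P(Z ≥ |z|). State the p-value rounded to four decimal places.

p̂ = 237/281 = 0.84342.
SE₀ = √(0.80·0.20/281) = 0.023862.
z = (p̂ − p₀)/SE = (237/281 − 0.80)/0.023862 ≈ 1.8195.
p-value = 2·P(Z ≥ |z|) with z = 1.8195 → 0.0688.

p-value = 0.0688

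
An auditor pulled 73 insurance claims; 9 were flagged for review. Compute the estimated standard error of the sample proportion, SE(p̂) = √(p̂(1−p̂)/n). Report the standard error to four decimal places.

p̂ = 9/73 = 0.12329.
p̂(1−p̂) = 0.12329·0.87671 = 0.108090.
SE = √(0.108090/73) = 0.0385.

SE = 0.0385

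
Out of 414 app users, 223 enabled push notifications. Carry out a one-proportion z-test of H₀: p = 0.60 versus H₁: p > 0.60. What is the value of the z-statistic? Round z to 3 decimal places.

Sample proportion p̂ = 223/414 = 0.53865.
Under H₀, SE = √(p₀(1−p₀)/n) = √(0.60·0.40/414) = √0.000579710 = 0.024077.
z = (p̂ − p₀)/SE = (0.53865 − 0.60)/0.024077 = -2.548.

z = -2.548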